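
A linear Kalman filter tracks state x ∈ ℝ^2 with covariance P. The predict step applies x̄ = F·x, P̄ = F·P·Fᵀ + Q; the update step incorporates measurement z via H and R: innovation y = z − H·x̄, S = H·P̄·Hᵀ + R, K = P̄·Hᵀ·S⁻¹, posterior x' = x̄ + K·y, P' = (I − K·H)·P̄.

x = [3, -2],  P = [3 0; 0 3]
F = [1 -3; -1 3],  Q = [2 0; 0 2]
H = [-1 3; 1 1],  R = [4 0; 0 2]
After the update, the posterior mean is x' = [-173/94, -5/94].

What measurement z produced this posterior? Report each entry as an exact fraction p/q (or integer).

z = [2, -3]

x̄ = F·x = [9, -9]
P̄ = F·P·Fᵀ + Q = [32 -30; -30 32]
S = H·P̄·Hᵀ + R = [504 4; 4 6]
K = P̄·Hᵀ·S⁻¹ = [-185/752 187/376; 187/752 63/376]
x' − x̄ = [-1019/94, 841/94] = K·y
y = (KᵀK)⁻¹·Kᵀ·(x' − x̄) = [38, -3]
z = y + H·x̄ = [38, -3] + [-36, 0] = [2, -3]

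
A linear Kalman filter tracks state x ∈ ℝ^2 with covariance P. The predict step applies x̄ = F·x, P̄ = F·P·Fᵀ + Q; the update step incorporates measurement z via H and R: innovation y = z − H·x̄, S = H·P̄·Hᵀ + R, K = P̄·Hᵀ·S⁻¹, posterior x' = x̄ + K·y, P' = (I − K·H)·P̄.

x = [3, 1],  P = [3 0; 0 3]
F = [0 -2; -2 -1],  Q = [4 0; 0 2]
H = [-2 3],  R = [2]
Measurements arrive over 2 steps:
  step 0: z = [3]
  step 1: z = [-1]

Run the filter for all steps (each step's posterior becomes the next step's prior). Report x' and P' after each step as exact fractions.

step 0: x̄ = F·x = [-2, -7]
step 0: P̄ = F·P·Fᵀ + Q = [16 6; 6 17]
step 0: y = z − H·x̄ = [20]
step 0: S = H·P̄·Hᵀ + R = [147]
step 0: K = P̄·Hᵀ·S⁻¹ = [-2/21; 13/49]
step 0: x' = x̄ + K·y = [-82/21, -83/49]
step 0: P' = (I − K·H)·P̄ = [44/3 68/7; 68/7 326/49]
step 1: x̄ = F·x = [166/49, 1397/147]
step 1: P̄ = F·P·Fᵀ + Q = [1500/49 2556/49; 2556/49 15608/147]
step 1: y = z − H·x̄ = [-1114/49]
step 1: S = H·P̄·Hᵀ + R = [22250/49]
step 1: K = P̄·Hᵀ·S⁻¹ = [2334/11125; 5248/11125]
step 1: x' = x̄ + K·y = [-15374/11125, -40759/33375]
step 1: P' = (I − K·H)·P̄ = [118212/11125 80364/11125; 80364/11125 171224/33375]

step 0: x' = [-82/21, -83/49], P' = [44/3 68/7; 68/7 326/49]
step 1: x' = [-15374/11125, -40759/33375], P' = [118212/11125 80364/11125; 80364/11125 171224/33375]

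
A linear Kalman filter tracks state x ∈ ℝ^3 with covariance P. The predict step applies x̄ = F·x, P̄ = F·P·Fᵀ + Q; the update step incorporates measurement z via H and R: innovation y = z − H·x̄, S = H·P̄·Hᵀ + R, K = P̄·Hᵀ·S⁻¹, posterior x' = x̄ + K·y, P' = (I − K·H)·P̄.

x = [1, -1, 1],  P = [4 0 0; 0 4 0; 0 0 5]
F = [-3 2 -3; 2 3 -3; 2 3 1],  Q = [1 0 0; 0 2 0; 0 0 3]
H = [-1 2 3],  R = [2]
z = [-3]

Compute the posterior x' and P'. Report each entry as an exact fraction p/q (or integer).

x' = [-10961/1390, -3176/695, -807/1390]
P' = [133411/1390 38271/695 -6593/1390; 38271/695 33957/695 -9793/695; -6593/1390 -9793/695 11039/1390]

x̄ = F·x = [-8, -4, 0]
P̄ = F·P·Fᵀ + Q = [98 45 -15; 45 99 37; -15 37 60]
y = z − H·x̄ = [-3]
S = H·P̄·Hᵀ + R = [1390]
K = P̄·Hᵀ·S⁻¹ = [-53/1390; 132/695; 269/1390]
x' = x̄ + K·y = [-10961/1390, -3176/695, -807/1390]
P' = (I − K·H)·P̄ = [133411/1390 38271/695 -6593/1390; 38271/695 33957/695 -9793/695; -6593/1390 -9793/695 11039/1390]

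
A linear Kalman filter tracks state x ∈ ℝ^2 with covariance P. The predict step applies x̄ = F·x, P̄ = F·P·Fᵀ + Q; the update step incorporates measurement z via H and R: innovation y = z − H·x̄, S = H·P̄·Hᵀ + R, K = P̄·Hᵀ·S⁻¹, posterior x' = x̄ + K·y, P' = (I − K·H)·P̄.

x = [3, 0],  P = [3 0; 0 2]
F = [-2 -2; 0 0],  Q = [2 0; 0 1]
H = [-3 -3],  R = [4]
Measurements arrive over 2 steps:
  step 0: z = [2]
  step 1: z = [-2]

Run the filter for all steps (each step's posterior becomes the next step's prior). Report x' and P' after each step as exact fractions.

step 0: x̄ = F·x = [-6, 0]
step 0: P̄ = F·P·Fᵀ + Q = [22 0; 0 1]
step 0: y = z − H·x̄ = [-16]
step 0: S = H·P̄·Hᵀ + R = [211]
step 0: K = P̄·Hᵀ·S⁻¹ = [-66/211; -3/211]
step 0: x' = x̄ + K·y = [-210/211, 48/211]
step 0: P' = (I − K·H)·P̄ = [286/211 -198/211; -198/211 202/211]
step 1: x̄ = F·x = [324/211, 0]
step 1: P̄ = F·P·Fᵀ + Q = [790/211 0; 0 1]
step 1: y = z − H·x̄ = [550/211]
step 1: S = H·P̄·Hᵀ + R = [9853/211]
step 1: K = P̄·Hᵀ·S⁻¹ = [-2370/9853; -633/9853]
step 1: x' = x̄ + K·y = [8952/9853, -1650/9853]
step 1: P' = (I − K·H)·P̄ = [10270/9853 -7110/9853; -7110/9853 7954/9853]

step 0: x' = [-210/211, 48/211], P' = [286/211 -198/211; -198/211 202/211]
step 1: x' = [8952/9853, -1650/9853], P' = [10270/9853 -7110/9853; -7110/9853 7954/9853]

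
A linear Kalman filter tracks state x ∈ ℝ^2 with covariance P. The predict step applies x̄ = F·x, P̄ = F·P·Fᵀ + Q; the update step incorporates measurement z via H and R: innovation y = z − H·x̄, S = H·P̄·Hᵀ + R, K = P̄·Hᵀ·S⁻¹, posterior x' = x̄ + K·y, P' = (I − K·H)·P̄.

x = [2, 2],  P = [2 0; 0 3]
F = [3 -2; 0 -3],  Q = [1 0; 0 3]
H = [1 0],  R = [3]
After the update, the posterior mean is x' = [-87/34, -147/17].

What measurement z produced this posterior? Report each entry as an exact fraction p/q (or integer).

z = [-3]

x̄ = F·x = [2, -6]
P̄ = F·P·Fᵀ + Q = [31 18; 18 30]
S = H·P̄·Hᵀ + R = [34]
K = P̄·Hᵀ·S⁻¹ = [31/34; 9/17]
x' − x̄ = [-155/34, -45/17] = K·y
y = (KᵀK)⁻¹·Kᵀ·(x' − x̄) = [-5]
z = y + H·x̄ = [-5] + [2] = [-3]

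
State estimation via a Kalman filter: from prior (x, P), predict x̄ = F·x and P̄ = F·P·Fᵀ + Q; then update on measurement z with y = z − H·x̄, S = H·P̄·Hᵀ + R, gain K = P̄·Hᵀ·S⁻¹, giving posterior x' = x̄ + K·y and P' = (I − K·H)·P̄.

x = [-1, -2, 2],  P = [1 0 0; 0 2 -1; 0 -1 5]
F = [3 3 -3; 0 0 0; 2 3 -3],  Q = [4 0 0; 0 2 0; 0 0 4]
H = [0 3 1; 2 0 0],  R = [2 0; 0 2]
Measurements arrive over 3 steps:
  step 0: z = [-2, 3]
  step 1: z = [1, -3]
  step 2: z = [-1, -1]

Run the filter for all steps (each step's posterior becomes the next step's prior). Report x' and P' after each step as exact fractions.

step 0: x' = [2480/1821, -402/607, 126/607], P' = [2677/5463 -58/607 580/1821; -58/607 458/607 -1122/607; 580/1821 -1122/607 3740/607]
step 1: x' = [-2409252/1692857, 1312677/1692857, -2682733/1692857], P' = [7458737/15235713 -167978/1692857 1679780/5078571; -167978/1692857 1266664/1692857 -3093642/1692857; 1679780/5078571 -3093642/1692857 10312140/1692857]
step 2: x' = [-10834353992/20949552909, -2025169571/4655456202, 3142663552/6983184303], P' = [10255285019/20949552909 -230923070/2327728101 2309230700/6983184303; -230923070/2327728101 580604125/775909367 -1418074172/775909367; 2309230700/6983184303 -1418074172/775909367 14180741720/2327728101]

step 0: x̄ = F·x = [-15, 0, -14]
step 0: P̄ = F·P·Fᵀ + Q = [94 0 87; 0 2 0; 87 0 89]
step 0: y = z − H·x̄ = [12, 33]
step 0: S = H·P̄·Hᵀ + R = [109 174; 174 378]
step 0: K = P̄·Hᵀ·S⁻¹ = [29/1821 2677/5463; 126/607 -58/607; 187/607 580/1821]
step 0: x' = x̄ + K·y = [2480/1821, -402/607, 126/607]
step 0: P' = (I − K·H)·P̄ = [2677/5463 -58/607 580/1821; -58/607 458/607 -1122/607; 580/1821 -1122/607 3740/607]
step 1: x̄ = F·x = [896/607, 0, 208/1821]
step 1: P̄ = F·P·Fᵀ + Q = [58559/607 0 167978/1821; 0 2 0; 167978/1821 0 527218/5463]
step 1: y = z − H·x̄ = [1613/1821, -3613/607]
step 1: S = H·P̄·Hᵀ + R = [636478/5463 335956/1821; 335956/1821 235450/607]
step 1: K = P̄·Hᵀ·S⁻¹ = [83989/5078571 7458737/15235713; 353175/1692857 -167978/1692857; 515607/1692857 1679780/5078571]
step 1: x' = x̄ + K·y = [-2409252/1692857, 1312677/1692857, -2682733/1692857]
step 1: P' = (I − K·H)·P̄ = [7458737/15235713 -167978/1692857 1679780/5078571; -167978/1692857 1266664/1692857 -3093642/1692857; 1679780/5078571 -3093642/1692857 10312140/1692857]
step 2: x̄ = F·x = [4758474/1692857, 0, 7167726/1692857]
step 2: P̄ = F·P·Fᵀ + Q = [161022673/1692857 0 461846140/5078571; 0 2 0; 461846140/5078571 0 1451217224/15235713]
step 2: y = z − H·x̄ = [-8860583/1692857, -11209805/1692857]
step 2: S = H·P̄·Hᵀ + R = [1755931484/15235713 923692280/5078571; 923692280/5078571 647476406/1692857]
step 2: K = P̄·Hᵀ·S⁻¹ = [115461535/6983184303 10255285019/20949552909; 323738203/1551818734 -230923070/2327728101; 709037086/2327728101 2309230700/6983184303]
step 2: x' = x̄ + K·y = [-10834353992/20949552909, -2025169571/4655456202, 3142663552/6983184303]
step 2: P' = (I − K·H)·P̄ = [10255285019/20949552909 -230923070/2327728101 2309230700/6983184303; -230923070/2327728101 580604125/775909367 -1418074172/775909367; 2309230700/6983184303 -1418074172/775909367 14180741720/2327728101]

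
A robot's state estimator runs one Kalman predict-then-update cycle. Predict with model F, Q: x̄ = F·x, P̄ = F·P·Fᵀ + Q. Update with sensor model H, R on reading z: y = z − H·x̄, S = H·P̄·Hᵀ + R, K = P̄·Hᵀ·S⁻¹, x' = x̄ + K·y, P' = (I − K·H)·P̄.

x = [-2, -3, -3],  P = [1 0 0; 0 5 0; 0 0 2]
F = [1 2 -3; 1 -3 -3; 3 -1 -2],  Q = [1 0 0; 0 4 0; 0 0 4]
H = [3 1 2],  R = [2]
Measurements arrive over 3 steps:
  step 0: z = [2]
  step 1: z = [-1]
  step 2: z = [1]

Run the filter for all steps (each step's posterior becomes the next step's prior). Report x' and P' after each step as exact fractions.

step 0: x' = [-2089/648, 8183/648, -287/648], P' = [11759/648 -18433/648 -8303/648; -18433/648 35039/648 10225/648; -8303/648 10225/648 7439/648]
step 1: x' = [13464048/566279, -182584561/5096511, -93028090/5096511], P' = [57922987/566279 -83556633/566279 -45085758/566279; -83556633/566279 1109521745/5096511 575002430/5096511; -45085758/566279 575002430/5096511 322554266/5096511]
step 2: x' = [-599643394204/116189402661, 324013696969/38729800887, 157598504509/38729800887], P' = [5820133556074/116189402661 -2791232671600/38729800887 -1513504071946/38729800887; -2791232671600/38729800887 1401244876282/12909933629 699645919258/12909933629; -1513504071946/38729800887 699645919258/12909933629 410584564074/12909933629]

step 0: x̄ = F·x = [1, 16, 3]
step 0: P̄ = F·P·Fᵀ + Q = [40 -11 5; -11 68 30; 5 30 26]
step 0: y = z − H·x̄ = [-23]
step 0: S = H·P̄·Hᵀ + R = [648]
step 0: K = P̄·Hᵀ·S⁻¹ = [119/648; 95/648; 97/648]
step 0: x' = x̄ + K·y = [-2089/648, 8183/648, -287/648]
step 0: P' = (I − K·H)·P̄ = [11759/648 -18433/648 -8303/648; -18433/648 35039/648 10225/648; -8303/648 10225/648 7439/648]
step 1: x̄ = F·x = [841/36, -25777/648, -3469/162]
step 1: P̄ = F·P·Fᵀ + Q = [225/2 -1811/36 -17/9; -1811/36 741119/648 138179/162; -17/9 138179/162 53044/81]
step 1: y = z − H·x̄ = [2489/216]
step 1: S = H·P̄·Hᵀ + R = [566279/72]
step 1: K = P̄·Hᵀ·S⁻¹ = [20406/566279; 582919/1698837; 465916/1698837]
step 1: x' = x̄ + K·y = [13464048/566279, -182584561/5096511, -93028090/5096511]
step 1: P' = (I − K·H)·P̄ = [57922987/566279 -83556633/566279 -45085758/566279; -83556633/566279 1109521745/5096511 575002430/5096511; -45085758/566279 575002430/5096511 322554266/5096511]
step 2: x̄ = F·x = [35091580/5096511, 316004795/1698837, 244056679/1698837]
step 2: P̄ = F·P·Fᵀ + Q = [394041752/5096511 559604242/1698837 469547294/1698837; 559604242/1698837 3414123320/566279 2665157818/566279; 469547294/1698837 2665157818/566279 2088135174/566279]
step 2: y = z − H·x̄ = [-837510896/1698837]
step 2: S = H·P̄·Hᵀ + R = [25819867258/566279]
step 2: K = P̄·Hᵀ·S⁻¹ = [946370291/38729800887; 4652021599/12909933629; 3655487730/12909933629]
step 2: x' = x̄ + K·y = [-599643394204/116189402661, 324013696969/38729800887, 157598504509/38729800887]
step 2: P' = (I − K·H)·P̄ = [5820133556074/116189402661 -2791232671600/38729800887 -1513504071946/38729800887; -2791232671600/38729800887 1401244876282/12909933629 699645919258/12909933629; -1513504071946/38729800887 699645919258/12909933629 410584564074/12909933629]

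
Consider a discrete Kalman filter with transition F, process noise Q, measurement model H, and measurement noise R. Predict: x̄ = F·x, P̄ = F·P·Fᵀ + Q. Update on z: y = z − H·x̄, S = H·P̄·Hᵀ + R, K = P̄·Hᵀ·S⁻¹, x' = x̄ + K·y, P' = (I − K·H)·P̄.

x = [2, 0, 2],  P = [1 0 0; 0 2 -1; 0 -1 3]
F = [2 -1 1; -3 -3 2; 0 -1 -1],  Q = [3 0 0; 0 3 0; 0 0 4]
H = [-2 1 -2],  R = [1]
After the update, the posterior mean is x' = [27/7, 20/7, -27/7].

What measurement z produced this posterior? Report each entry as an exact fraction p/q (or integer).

z = [3]

x̄ = F·x = [6, -2, -2]
P̄ = F·P·Fᵀ + Q = [14 11 -1; 11 54 -1; -1 -1 7]
S = H·P̄·Hᵀ + R = [91]
K = P̄·Hᵀ·S⁻¹ = [-15/91; 34/91; -1/7]
x' − x̄ = [-15/7, 34/7, -13/7] = K·y
y = (KᵀK)⁻¹·Kᵀ·(x' − x̄) = [13]
z = y + H·x̄ = [13] + [-10] = [3]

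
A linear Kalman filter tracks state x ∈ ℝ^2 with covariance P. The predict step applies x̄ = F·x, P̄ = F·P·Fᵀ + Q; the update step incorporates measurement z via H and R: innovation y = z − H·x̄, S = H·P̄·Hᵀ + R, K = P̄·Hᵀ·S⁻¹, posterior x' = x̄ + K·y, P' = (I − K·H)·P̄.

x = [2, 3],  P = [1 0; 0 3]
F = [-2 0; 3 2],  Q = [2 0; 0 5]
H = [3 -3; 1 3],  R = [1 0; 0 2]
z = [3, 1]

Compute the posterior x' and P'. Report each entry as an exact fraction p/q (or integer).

x' = [8666/9139, -24/9139]
P' = [1626/9139 894/9139; 894/9139 1166/9139]

x̄ = F·x = [-4, 12]
P̄ = F·P·Fᵀ + Q = [6 -6; -6 26]
y = z − H·x̄ = [51, -31]
S = H·P̄·Hᵀ + R = [397 -252; -252 206]
K = P̄·Hᵀ·S⁻¹ = [2196/9139 2154/9139; -816/9139 2196/9139]
x' = x̄ + K·y = [8666/9139, -24/9139]
P' = (I − K·H)·P̄ = [1626/9139 894/9139; 894/9139 1166/9139]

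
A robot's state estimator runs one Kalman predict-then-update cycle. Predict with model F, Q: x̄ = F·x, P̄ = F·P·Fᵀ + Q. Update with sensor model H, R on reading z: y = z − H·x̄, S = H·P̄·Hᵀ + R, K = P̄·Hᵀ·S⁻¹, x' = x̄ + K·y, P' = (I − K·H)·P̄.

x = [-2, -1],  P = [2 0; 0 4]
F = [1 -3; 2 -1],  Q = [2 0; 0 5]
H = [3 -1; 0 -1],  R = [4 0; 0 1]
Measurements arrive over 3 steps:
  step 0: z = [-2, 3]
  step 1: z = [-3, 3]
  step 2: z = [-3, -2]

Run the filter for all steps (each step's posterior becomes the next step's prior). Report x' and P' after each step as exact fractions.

step 0: x' = [-6839/4169, -12755/4169], P' = [2280/4169 1336/4169; 1336/4169 3884/4169]
step 1: x' = [-3791366/2665653, -21583/8409], P' = [1377782/2665653 2410/8409; 2410/8409 7330/8409]
step 2: x' = [-67366589/1625943979, 2883807758/1625943979], P' = [838638562/1625943979 465406934/1625943979; 465406934/1625943979 1416106046/1625943979]

step 0: x̄ = F·x = [1, -3]
step 0: P̄ = F·P·Fᵀ + Q = [40 16; 16 17]
step 0: y = z − H·x̄ = [-8, 0]
step 0: S = H·P̄·Hᵀ + R = [285 -31; -31 18]
step 0: K = P̄·Hᵀ·S⁻¹ = [1376/4169 -1336/4169; 31/4169 -3884/4169]
step 0: x' = x̄ + K·y = [-6839/4169, -12755/4169]
step 0: P' = (I − K·H)·P̄ = [2280/4169 1336/4169; 1336/4169 3884/4169]
step 1: x̄ = F·x = [31426/4169, -923/4169]
step 1: P̄ = F·P·Fᵀ + Q = [37558/4169 6860/4169; 6860/4169 28505/4169]
step 1: y = z − H·x̄ = [-107708/4169, 11584/4169]
step 1: S = H·P̄·Hᵀ + R = [342043/4169 7925/4169; 7925/4169 32674/4169]
step 1: K = P̄·Hᵀ·S⁻¹ = [842344/2665653 -2410/8409; -25/8409 -7330/8409]
step 1: x' = x̄ + K·y = [-3791366/2665653, -21583/8409]
step 1: P' = (I − K·H)·P̄ = [1377782/2665653 2410/8409; 2410/8409 7330/8409]
step 2: x̄ = F·x = [16734067/2665653, -740921/2665653]
step 2: P̄ = F·P·Fᵀ + Q = [23037758/2665653 4378604/2665653; 4378604/2665653 18107123/2665653]
step 2: y = z − H·x̄ = [-58940081/2665653, -6072227/2665653]
step 2: S = H·P̄·Hᵀ + R = [209837933/2665653 4971311/2665653; 4971311/2665653 20772776/2665653]
step 2: K = P̄·Hᵀ·S⁻¹ = [512627188/1625943979 -465406934/1625943979; -4971311/1625943979 -1416106046/1625943979]
step 2: x' = x̄ + K·y = [-67366589/1625943979, 2883807758/1625943979]
step 2: P' = (I − K·H)·P̄ = [838638562/1625943979 465406934/1625943979; 465406934/1625943979 1416106046/1625943979]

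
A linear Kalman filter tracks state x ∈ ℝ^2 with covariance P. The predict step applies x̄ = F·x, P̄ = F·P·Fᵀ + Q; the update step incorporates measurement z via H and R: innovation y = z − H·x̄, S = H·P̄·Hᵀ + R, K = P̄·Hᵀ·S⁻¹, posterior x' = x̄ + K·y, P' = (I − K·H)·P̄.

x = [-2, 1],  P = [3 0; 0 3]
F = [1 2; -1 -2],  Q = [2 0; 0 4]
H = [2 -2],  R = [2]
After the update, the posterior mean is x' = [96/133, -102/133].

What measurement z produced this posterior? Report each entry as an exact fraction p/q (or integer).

z = [3]

x̄ = F·x = [0, 0]
P̄ = F·P·Fᵀ + Q = [17 -15; -15 19]
S = H·P̄·Hᵀ + R = [266]
K = P̄·Hᵀ·S⁻¹ = [32/133; -34/133]
x' − x̄ = [96/133, -102/133] = K·y
y = (KᵀK)⁻¹·Kᵀ·(x' − x̄) = [3]
z = y + H·x̄ = [3] + [0] = [3]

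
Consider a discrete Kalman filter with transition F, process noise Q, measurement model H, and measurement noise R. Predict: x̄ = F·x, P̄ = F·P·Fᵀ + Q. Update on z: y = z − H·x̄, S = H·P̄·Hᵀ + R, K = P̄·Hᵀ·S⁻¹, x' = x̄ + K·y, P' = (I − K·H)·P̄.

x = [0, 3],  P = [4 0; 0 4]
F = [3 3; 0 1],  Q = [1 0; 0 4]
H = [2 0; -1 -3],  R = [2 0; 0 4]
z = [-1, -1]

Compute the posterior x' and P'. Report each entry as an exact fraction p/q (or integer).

x' = [-4116/8725, 4851/8725]
P' = [4252/8725 -1272/8725; -1272/8725 3992/8725]

x̄ = F·x = [9, 3]
P̄ = F·P·Fᵀ + Q = [73 12; 12 8]
y = z − H·x̄ = [-19, 17]
S = H·P̄·Hᵀ + R = [294 -218; -218 221]
K = P̄·Hᵀ·S⁻¹ = [4252/8725 -109/8725; -1272/8725 -2676/8725]
x' = x̄ + K·y = [-4116/8725, 4851/8725]
P' = (I − K·H)·P̄ = [4252/8725 -1272/8725; -1272/8725 3992/8725]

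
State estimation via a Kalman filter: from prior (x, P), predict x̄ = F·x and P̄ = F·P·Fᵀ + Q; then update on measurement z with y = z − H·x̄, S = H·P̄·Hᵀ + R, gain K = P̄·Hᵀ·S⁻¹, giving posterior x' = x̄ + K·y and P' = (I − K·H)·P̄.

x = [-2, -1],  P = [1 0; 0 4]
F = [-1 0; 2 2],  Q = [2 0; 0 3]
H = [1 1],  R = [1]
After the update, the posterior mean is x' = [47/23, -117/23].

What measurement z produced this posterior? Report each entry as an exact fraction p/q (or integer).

z = [-3]

x̄ = F·x = [2, -6]
P̄ = F·P·Fᵀ + Q = [3 -2; -2 23]
S = H·P̄·Hᵀ + R = [23]
K = P̄·Hᵀ·S⁻¹ = [1/23; 21/23]
x' − x̄ = [1/23, 21/23] = K·y
y = (KᵀK)⁻¹·Kᵀ·(x' − x̄) = [1]
z = y + H·x̄ = [1] + [-4] = [-3]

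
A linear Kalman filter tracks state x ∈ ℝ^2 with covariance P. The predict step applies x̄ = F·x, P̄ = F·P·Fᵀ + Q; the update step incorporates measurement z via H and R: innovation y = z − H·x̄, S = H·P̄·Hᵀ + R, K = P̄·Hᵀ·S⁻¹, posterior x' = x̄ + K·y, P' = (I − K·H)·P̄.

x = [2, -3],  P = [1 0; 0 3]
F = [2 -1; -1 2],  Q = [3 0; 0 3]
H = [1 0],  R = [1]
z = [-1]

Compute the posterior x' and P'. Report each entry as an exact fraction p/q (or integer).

x' = [-3/11, -24/11]
P' = [10/11 -8/11; -8/11 112/11]

x̄ = F·x = [7, -8]
P̄ = F·P·Fᵀ + Q = [10 -8; -8 16]
y = z − H·x̄ = [-8]
S = H·P̄·Hᵀ + R = [11]
K = P̄·Hᵀ·S⁻¹ = [10/11; -8/11]
x' = x̄ + K·y = [-3/11, -24/11]
P' = (I − K·H)·P̄ = [10/11 -8/11; -8/11 112/11]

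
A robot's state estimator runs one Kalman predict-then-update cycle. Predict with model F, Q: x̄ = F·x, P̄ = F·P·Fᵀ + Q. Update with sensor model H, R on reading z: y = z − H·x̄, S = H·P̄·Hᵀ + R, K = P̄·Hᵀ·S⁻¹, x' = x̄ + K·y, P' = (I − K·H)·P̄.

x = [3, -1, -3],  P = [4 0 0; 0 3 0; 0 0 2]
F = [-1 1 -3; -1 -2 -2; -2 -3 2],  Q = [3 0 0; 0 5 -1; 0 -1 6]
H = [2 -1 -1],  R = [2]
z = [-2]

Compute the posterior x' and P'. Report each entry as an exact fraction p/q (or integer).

x' = [143/123, 823/123, -307/123]
P' = [3407/246 1997/123 1351/123; 1997/123 3229/123 791/123; 1351/123 791/123 2011/123]

x̄ = F·x = [5, 5, -9]
P̄ = F·P·Fᵀ + Q = [28 10 -13; 10 29 17; -13 17 57]
y = z − H·x̄ = [-16]
S = H·P̄·Hᵀ + R = [246]
K = P̄·Hᵀ·S⁻¹ = [59/246; -13/123; -50/123]
x' = x̄ + K·y = [143/123, 823/123, -307/123]
P' = (I − K·H)·P̄ = [3407/246 1997/123 1351/123; 1997/123 3229/123 791/123; 1351/123 791/123 2011/123]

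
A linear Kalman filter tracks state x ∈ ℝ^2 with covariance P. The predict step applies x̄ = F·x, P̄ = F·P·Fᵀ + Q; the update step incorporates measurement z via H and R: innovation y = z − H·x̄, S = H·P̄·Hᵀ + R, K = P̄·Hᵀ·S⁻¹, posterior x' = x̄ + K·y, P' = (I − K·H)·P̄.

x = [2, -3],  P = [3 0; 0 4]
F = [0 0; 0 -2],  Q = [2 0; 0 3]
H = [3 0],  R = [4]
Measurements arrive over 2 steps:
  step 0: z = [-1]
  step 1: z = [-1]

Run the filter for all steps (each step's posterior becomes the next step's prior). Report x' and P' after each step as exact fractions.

step 0: x̄ = F·x = [0, 6]
step 0: P̄ = F·P·Fᵀ + Q = [2 0; 0 19]
step 0: y = z − H·x̄ = [-1]
step 0: S = H·P̄·Hᵀ + R = [22]
step 0: K = P̄·Hᵀ·S⁻¹ = [3/11; 0]
step 0: x' = x̄ + K·y = [-3/11, 6]
step 0: P' = (I − K·H)·P̄ = [4/11 0; 0 19]
step 1: x̄ = F·x = [0, -12]
step 1: P̄ = F·P·Fᵀ + Q = [2 0; 0 79]
step 1: y = z − H·x̄ = [-1]
step 1: S = H·P̄·Hᵀ + R = [22]
step 1: K = P̄·Hᵀ·S⁻¹ = [3/11; 0]
step 1: x' = x̄ + K·y = [-3/11, -12]
step 1: P' = (I − K·H)·P̄ = [4/11 0; 0 79]

step 0: x' = [-3/11, 6], P' = [4/11 0; 0 19]
step 1: x' = [-3/11, -12], P' = [4/11 0; 0 79]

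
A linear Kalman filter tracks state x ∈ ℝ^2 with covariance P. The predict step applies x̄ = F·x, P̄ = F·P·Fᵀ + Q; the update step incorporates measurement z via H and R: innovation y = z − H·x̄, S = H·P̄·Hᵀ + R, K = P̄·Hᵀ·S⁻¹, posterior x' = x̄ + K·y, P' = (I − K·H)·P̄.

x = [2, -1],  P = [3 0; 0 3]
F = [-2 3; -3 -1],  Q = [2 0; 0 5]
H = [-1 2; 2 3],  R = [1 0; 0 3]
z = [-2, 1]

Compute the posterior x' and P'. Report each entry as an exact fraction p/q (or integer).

x' = [23950/22457, -29686/67371]
P' = [9519/22457 9/22457; 9/22457 9583/67371]

x̄ = F·x = [-7, -5]
P̄ = F·P·Fᵀ + Q = [41 9; 9 35]
y = z − H·x̄ = [1, 30]
S = H·P̄·Hᵀ + R = [146 137; 137 590]
K = P̄·Hᵀ·S⁻¹ = [-9501/22457 6355/22457; 19139/67371 9601/67371]
x' = x̄ + K·y = [23950/22457, -29686/67371]
P' = (I − K·H)·P̄ = [9519/22457 9/22457; 9/22457 9583/67371]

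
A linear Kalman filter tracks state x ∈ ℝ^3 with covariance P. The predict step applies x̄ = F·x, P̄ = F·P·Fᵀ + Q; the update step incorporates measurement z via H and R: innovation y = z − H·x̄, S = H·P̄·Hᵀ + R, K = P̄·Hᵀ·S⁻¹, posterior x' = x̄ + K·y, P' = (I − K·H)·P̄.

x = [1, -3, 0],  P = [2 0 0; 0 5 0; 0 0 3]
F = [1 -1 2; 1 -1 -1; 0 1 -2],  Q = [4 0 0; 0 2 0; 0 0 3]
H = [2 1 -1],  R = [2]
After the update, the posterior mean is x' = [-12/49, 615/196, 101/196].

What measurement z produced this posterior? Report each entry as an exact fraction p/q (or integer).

x̄ = F·x = [4, 4, -3]
P̄ = F·P·Fᵀ + Q = [23 1 -17; 1 12 1; -17 1 20]
S = H·P̄·Hᵀ + R = [196]
K = P̄·Hᵀ·S⁻¹ = [16/49; 13/196; -53/196]
x' − x̄ = [-208/49, -169/196, 689/196] = K·y
y = (KᵀK)⁻¹·Kᵀ·(x' − x̄) = [-13]
z = y + H·x̄ = [-13] + [15] = [2]

z = [2]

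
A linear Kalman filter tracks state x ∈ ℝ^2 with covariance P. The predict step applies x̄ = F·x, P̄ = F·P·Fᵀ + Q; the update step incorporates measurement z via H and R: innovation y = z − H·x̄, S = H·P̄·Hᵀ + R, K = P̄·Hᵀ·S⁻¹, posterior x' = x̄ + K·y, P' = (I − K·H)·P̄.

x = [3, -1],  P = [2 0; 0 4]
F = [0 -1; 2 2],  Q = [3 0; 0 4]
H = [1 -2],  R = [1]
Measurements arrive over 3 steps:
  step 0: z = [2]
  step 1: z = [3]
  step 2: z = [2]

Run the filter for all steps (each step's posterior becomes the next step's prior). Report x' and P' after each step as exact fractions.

step 0: x' = [359/152, 4/19], P' = [535/152 32/19; 32/19 20/19]
step 1: x' = [1267/1292, -3133/3230], P' = [1763/646 853/646; 853/646 1432/1615]
step 2: x' = [53161/49760, -22987/49760], P' = [67689/24880 98111/74640; 98111/74640 197609/223920]

step 0: x̄ = F·x = [1, 4]
step 0: P̄ = F·P·Fᵀ + Q = [7 -8; -8 28]
step 0: y = z − H·x̄ = [9]
step 0: S = H·P̄·Hᵀ + R = [152]
step 0: K = P̄·Hᵀ·S⁻¹ = [23/152; -8/19]
step 0: x' = x̄ + K·y = [359/152, 4/19]
step 0: P' = (I − K·H)·P̄ = [535/152 32/19; 32/19 20/19]
step 1: x̄ = F·x = [-4/19, 391/76]
step 1: P̄ = F·P·Fᵀ + Q = [77/19 -104/19; -104/19 1359/38]
step 1: y = z − H·x̄ = [27/2]
step 1: S = H·P̄·Hᵀ + R = [170]
step 1: K = P̄·Hᵀ·S⁻¹ = [3/34; -77/170]
step 1: x' = x̄ + K·y = [1267/1292, -3133/3230]
step 1: P' = (I − K·H)·P̄ = [1763/646 853/646; 853/646 1432/1615]
step 2: x̄ = F·x = [3133/3230, 69/3230]
step 2: P̄ = F·P·Fᵀ + Q = [6277/1615 -7129/1615; -7129/1615 46878/1615]
step 2: y = z − H·x̄ = [693/646]
step 2: S = H·P̄·Hᵀ + R = [44784/323]
step 2: K = P̄·Hᵀ·S⁻¹ = [1369/14928; -20177/44784]
step 2: x' = x̄ + K·y = [53161/49760, -22987/49760]
step 2: P' = (I − K·H)·P̄ = [67689/24880 98111/74640; 98111/74640 197609/223920]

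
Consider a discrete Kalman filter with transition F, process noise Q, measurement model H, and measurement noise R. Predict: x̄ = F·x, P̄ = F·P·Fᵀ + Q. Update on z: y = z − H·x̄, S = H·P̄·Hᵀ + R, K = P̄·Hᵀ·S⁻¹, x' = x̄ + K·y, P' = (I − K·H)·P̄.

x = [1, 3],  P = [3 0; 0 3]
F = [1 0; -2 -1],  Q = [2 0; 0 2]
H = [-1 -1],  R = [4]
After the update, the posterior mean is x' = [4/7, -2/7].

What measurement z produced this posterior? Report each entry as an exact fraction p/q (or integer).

z = [-2]

x̄ = F·x = [1, -5]
P̄ = F·P·Fᵀ + Q = [5 -6; -6 17]
S = H·P̄·Hᵀ + R = [14]
K = P̄·Hᵀ·S⁻¹ = [1/14; -11/14]
x' − x̄ = [-3/7, 33/7] = K·y
y = (KᵀK)⁻¹·Kᵀ·(x' − x̄) = [-6]
z = y + H·x̄ = [-6] + [4] = [-2]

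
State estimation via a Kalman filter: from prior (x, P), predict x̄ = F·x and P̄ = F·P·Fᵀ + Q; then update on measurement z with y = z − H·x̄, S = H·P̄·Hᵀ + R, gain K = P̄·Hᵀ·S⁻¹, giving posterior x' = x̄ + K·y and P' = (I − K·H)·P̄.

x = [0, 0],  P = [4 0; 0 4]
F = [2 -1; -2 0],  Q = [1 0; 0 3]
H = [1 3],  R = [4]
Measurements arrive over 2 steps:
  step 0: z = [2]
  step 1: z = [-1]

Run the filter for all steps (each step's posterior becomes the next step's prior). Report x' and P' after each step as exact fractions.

step 0: x' = [-27/50, 41/50], P' = [1371/100 -493/100; -493/100 219/100]
step 1: x' = [-115/183, -20/183], P' = [23921/1647 -9167/1647; -9167/1647 54233/21411]

step 0: x̄ = F·x = [0, 0]
step 0: P̄ = F·P·Fᵀ + Q = [21 -16; -16 19]
step 0: y = z − H·x̄ = [2]
step 0: S = H·P̄·Hᵀ + R = [100]
step 0: K = P̄·Hᵀ·S⁻¹ = [-27/100; 41/100]
step 0: x' = x̄ + K·y = [-27/50, 41/50]
step 0: P' = (I − K·H)·P̄ = [1371/100 -493/100; -493/100 219/100]
step 1: x̄ = F·x = [-19/10, 27/25]
step 1: P̄ = F·P·Fᵀ + Q = [311/4 -647/10; -647/10 1446/25]
step 1: y = z − H·x̄ = [-117/50]
step 1: S = H·P̄·Hᵀ + R = [21411/100]
step 1: K = P̄·Hᵀ·S⁻¹ = [-895/1647; 10882/21411]
step 1: x' = x̄ + K·y = [-115/183, -20/183]
step 1: P' = (I − K·H)·P̄ = [23921/1647 -9167/1647; -9167/1647 54233/21411]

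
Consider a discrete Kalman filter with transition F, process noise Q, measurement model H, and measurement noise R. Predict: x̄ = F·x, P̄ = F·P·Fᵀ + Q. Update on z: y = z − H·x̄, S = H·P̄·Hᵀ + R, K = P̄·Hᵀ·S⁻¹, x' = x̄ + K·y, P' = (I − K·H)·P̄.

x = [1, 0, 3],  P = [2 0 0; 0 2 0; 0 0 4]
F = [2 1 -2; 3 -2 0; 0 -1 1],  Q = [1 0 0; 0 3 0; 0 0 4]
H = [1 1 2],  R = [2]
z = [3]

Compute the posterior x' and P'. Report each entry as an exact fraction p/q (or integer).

x̄ = F·x = [-4, 3, 3]
P̄ = F·P·Fᵀ + Q = [27 8 -10; 8 29 4; -10 4 10]
y = z − H·x̄ = [-2]
S = H·P̄·Hᵀ + R = [90]
K = P̄·Hᵀ·S⁻¹ = [1/6; 1/2; 7/45]
x' = x̄ + K·y = [-13/3, 2, 121/45]
P' = (I − K·H)·P̄ = [49/2 1/2 -37/3; 1/2 13/2 -3; -37/3 -3 352/45]

x' = [-13/3, 2, 121/45]
P' = [49/2 1/2 -37/3; 1/2 13/2 -3; -37/3 -3 352/45]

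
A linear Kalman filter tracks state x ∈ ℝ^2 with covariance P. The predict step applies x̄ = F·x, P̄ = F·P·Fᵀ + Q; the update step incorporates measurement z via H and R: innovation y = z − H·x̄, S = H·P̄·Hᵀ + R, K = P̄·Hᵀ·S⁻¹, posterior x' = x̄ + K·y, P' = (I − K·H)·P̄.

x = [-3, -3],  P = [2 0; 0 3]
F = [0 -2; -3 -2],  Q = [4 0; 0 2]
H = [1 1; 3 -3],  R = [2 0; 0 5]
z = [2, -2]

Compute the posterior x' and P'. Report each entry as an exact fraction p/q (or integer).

x' = [5792/7025, 11257/7025]
P' = [4312/7025 2452/7025; 2452/7025 4392/7025]

x̄ = F·x = [6, 15]
P̄ = F·P·Fᵀ + Q = [16 12; 12 32]
y = z − H·x̄ = [-19, 25]
S = H·P̄·Hᵀ + R = [74 -48; -48 221]
K = P̄·Hᵀ·S⁻¹ = [3382/7025 1116/7025; 3422/7025 -1164/7025]
x' = x̄ + K·y = [5792/7025, 11257/7025]
P' = (I − K·H)·P̄ = [4312/7025 2452/7025; 2452/7025 4392/7025]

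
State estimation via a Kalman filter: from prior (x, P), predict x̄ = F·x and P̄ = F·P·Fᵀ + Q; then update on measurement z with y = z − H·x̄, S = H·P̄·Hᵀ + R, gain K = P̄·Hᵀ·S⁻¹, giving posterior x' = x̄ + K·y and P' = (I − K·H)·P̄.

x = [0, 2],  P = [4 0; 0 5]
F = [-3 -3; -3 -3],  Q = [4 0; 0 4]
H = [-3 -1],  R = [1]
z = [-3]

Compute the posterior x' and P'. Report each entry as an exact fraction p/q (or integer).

x̄ = F·x = [-6, -6]
P̄ = F·P·Fᵀ + Q = [85 81; 81 85]
y = z − H·x̄ = [-27]
S = H·P̄·Hᵀ + R = [1337]
K = P̄·Hᵀ·S⁻¹ = [-48/191; -328/1337]
x' = x̄ + K·y = [150/191, 834/1337]
P' = (I − K·H)·P̄ = [107/191 -273/191; -273/191 6061/1337]

x' = [150/191, 834/1337]
P' = [107/191 -273/191; -273/191 6061/1337]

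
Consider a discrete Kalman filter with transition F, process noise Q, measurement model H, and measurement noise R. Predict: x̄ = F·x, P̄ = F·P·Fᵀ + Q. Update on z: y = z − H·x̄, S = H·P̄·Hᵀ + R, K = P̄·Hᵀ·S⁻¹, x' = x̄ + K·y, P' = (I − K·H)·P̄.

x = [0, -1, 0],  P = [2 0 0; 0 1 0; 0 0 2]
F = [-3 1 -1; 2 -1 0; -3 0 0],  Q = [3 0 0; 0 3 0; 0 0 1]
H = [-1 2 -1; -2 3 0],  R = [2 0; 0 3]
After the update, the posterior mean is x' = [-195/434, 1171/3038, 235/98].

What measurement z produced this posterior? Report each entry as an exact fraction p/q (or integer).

z = [-2, 3]

x̄ = F·x = [-1, 1, 0]
P̄ = F·P·Fᵀ + Q = [24 -13 18; -13 12 -12; 18 -12 19]
S = H·P̄·Hᵀ + R = [229 283; 283 363]
K = P̄·Hᵀ·S⁻¹ = [-9/434 -97/434; 241/3038 331/3038; -57/98 25/98]
x' − x̄ = [239/434, -1867/3038, 235/98] = K·y
y = (KᵀK)⁻¹·Kᵀ·(x' − x̄) = [-5, -2]
z = y + H·x̄ = [-5, -2] + [3, 5] = [-2, 3]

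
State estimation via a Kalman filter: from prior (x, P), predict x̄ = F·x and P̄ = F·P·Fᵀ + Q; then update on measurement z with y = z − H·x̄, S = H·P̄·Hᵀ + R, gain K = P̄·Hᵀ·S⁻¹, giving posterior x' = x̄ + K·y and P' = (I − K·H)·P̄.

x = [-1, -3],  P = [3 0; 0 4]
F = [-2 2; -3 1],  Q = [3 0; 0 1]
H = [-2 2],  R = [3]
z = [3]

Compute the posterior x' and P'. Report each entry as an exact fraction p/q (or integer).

x' = [-138/47, -60/47]
P' = [1357/47 1342/47; 1342/47 1360/47]

x̄ = F·x = [-4, 0]
P̄ = F·P·Fᵀ + Q = [31 26; 26 32]
y = z − H·x̄ = [-5]
S = H·P̄·Hᵀ + R = [47]
K = P̄·Hᵀ·S⁻¹ = [-10/47; 12/47]
x' = x̄ + K·y = [-138/47, -60/47]
P' = (I − K·H)·P̄ = [1357/47 1342/47; 1342/47 1360/47]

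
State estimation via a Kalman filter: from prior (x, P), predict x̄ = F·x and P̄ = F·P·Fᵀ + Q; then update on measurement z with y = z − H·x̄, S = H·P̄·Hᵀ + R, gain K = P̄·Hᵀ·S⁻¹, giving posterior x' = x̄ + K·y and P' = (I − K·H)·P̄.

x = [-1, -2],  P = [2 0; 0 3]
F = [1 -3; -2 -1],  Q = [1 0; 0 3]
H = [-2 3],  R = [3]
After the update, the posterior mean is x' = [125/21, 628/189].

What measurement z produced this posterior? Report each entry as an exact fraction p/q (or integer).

z = [-2]

x̄ = F·x = [5, 4]
P̄ = F·P·Fᵀ + Q = [30 5; 5 14]
S = H·P̄·Hᵀ + R = [189]
K = P̄·Hᵀ·S⁻¹ = [-5/21; 32/189]
x' − x̄ = [20/21, -128/189] = K·y
y = (KᵀK)⁻¹·Kᵀ·(x' − x̄) = [-4]
z = y + H·x̄ = [-4] + [2] = [-2]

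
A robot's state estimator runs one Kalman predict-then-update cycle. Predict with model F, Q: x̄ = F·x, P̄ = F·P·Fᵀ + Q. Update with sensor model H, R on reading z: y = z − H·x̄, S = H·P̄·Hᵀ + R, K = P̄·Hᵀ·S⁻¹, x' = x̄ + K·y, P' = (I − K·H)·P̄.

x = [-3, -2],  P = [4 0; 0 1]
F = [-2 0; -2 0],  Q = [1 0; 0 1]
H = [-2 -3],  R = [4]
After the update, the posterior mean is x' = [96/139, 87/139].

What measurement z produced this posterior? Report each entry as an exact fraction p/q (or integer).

z = [-3]

x̄ = F·x = [6, 6]
P̄ = F·P·Fᵀ + Q = [17 16; 16 17]
S = H·P̄·Hᵀ + R = [417]
K = P̄·Hᵀ·S⁻¹ = [-82/417; -83/417]
x' − x̄ = [-738/139, -747/139] = K·y
y = (KᵀK)⁻¹·Kᵀ·(x' − x̄) = [27]
z = y + H·x̄ = [27] + [-30] = [-3]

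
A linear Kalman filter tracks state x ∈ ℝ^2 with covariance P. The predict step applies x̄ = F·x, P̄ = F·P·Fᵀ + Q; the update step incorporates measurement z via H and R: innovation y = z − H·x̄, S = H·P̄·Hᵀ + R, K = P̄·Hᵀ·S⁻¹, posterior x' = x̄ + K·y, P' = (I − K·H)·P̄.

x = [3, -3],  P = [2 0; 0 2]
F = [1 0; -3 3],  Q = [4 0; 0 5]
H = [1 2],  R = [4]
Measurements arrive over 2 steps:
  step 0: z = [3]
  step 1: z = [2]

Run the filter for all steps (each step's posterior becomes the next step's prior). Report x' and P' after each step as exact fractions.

step 0: x̄ = F·x = [3, -18]
step 0: P̄ = F·P·Fᵀ + Q = [6 -6; -6 41]
step 0: y = z − H·x̄ = [36]
step 0: S = H·P̄·Hᵀ + R = [150]
step 0: K = P̄·Hᵀ·S⁻¹ = [-1/25; 38/75]
step 0: x' = x̄ + K·y = [39/25, 6/25]
step 0: P' = (I − K·H)·P̄ = [144/25 -74/25; -74/25 187/75]
step 1: x̄ = F·x = [39/25, -99/25]
step 1: P̄ = F·P·Fᵀ + Q = [244/25 -654/25; -654/25 3314/25]
step 1: y = z − H·x̄ = [209/25]
step 1: S = H·P̄·Hᵀ + R = [10984/25]
step 1: K = P̄·Hᵀ·S⁻¹ = [-133/1373; 2987/5492]
step 1: x' = x̄ + K·y = [1030/1373, 3223/5492]
step 1: P' = (I − K·H)·P̄ = [7740/1373 -4136/1373; -4136/1373 7123/2746]

step 0: x' = [39/25, 6/25], P' = [144/25 -74/25; -74/25 187/75]
step 1: x' = [1030/1373, 3223/5492], P' = [7740/1373 -4136/1373; -4136/1373 7123/2746]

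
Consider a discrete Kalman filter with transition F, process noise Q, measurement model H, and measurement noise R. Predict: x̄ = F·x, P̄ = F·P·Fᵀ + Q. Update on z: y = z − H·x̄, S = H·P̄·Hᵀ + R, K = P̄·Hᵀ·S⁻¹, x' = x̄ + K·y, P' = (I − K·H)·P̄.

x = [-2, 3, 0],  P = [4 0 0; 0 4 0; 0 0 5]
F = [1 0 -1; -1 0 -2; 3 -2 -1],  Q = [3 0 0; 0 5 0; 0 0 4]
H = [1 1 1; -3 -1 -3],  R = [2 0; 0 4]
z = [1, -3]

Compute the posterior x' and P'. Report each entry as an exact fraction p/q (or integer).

x̄ = F·x = [-2, 2, -12]
P̄ = F·P·Fᵀ + Q = [12 6 17; 6 29 -2; 17 -2 61]
y = z − H·x̄ = [13, -43]
S = H·P̄·Hᵀ + R = [146 -366; -366 1020]
K = P̄·Hᵀ·S⁻¹ = [277/2494 -64/1247; 3109/2494 1523/3741; -616/1247 -1514/3741]
x' = x̄ + K·y = [4117/2494, 5237/7482, -3814/3741]
P' = (I − K·H)·P̄ = [8329/2494 575/2494 -4175/1247; 575/2494 34073/7482 -8572/3741; -4175/1247 -8572/3741 17401/3741]

x' = [4117/2494, 5237/7482, -3814/3741]
P' = [8329/2494 575/2494 -4175/1247; 575/2494 34073/7482 -8572/3741; -4175/1247 -8572/3741 17401/3741]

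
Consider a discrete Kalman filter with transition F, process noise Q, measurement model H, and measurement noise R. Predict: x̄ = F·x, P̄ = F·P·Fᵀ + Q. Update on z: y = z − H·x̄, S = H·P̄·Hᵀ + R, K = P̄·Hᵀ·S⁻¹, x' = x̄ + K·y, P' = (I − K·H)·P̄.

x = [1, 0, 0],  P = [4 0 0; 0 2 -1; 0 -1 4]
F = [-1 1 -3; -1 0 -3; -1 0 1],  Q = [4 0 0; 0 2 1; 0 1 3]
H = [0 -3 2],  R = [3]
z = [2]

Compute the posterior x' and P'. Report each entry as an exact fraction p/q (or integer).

x̄ = F·x = [-1, -1, -1]
P̄ = F·P·Fᵀ + Q = [52 43 -9; 43 42 -7; -9 -7 11]
y = z − H·x̄ = [1]
S = H·P̄·Hᵀ + R = [509]
K = P̄·Hᵀ·S⁻¹ = [-147/509; -140/509; 43/509]
x' = x̄ + K·y = [-656/509, -649/509, -466/509]
P' = (I − K·H)·P̄ = [4859/509 1307/509 1740/509; 1307/509 1778/509 2457/509; 1740/509 2457/509 3750/509]

x' = [-656/509, -649/509, -466/509]
P' = [4859/509 1307/509 1740/509; 1307/509 1778/509 2457/509; 1740/509 2457/509 3750/509]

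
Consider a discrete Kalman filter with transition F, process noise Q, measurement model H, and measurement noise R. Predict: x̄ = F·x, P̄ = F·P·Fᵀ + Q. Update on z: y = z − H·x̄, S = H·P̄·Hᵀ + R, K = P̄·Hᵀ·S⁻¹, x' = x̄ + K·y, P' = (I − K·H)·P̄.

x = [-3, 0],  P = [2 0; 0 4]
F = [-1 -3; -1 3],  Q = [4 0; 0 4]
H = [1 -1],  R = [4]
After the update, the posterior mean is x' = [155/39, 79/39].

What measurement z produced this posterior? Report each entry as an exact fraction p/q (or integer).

x̄ = F·x = [3, 3]
P̄ = F·P·Fᵀ + Q = [42 -34; -34 42]
S = H·P̄·Hᵀ + R = [156]
K = P̄·Hᵀ·S⁻¹ = [19/39; -19/39]
x' − x̄ = [38/39, -38/39] = K·y
y = (KᵀK)⁻¹·Kᵀ·(x' − x̄) = [2]
z = y + H·x̄ = [2] + [0] = [2]

z = [2]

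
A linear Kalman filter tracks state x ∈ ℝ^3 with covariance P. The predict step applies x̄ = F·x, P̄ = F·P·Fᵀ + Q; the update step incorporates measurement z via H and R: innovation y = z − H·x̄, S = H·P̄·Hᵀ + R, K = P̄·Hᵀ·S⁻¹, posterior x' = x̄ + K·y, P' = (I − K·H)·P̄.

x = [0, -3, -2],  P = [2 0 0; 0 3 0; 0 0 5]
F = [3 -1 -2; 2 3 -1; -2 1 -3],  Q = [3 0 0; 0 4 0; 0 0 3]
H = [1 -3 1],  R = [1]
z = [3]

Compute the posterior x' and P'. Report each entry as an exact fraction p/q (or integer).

x' = [483/89, 98/89, 85/89]
P' = [3816/89 1672/89 1205/89; 1672/89 5055/356 4187/178; 1205/89 4187/178 5082/89]

x̄ = F·x = [7, -7, 3]
P̄ = F·P·Fᵀ + Q = [44 13 15; 13 44 16; 15 16 59]
y = z − H·x̄ = [-28]
S = H·P̄·Hᵀ + R = [356]
K = P̄·Hᵀ·S⁻¹ = [5/89; -103/356; 13/178]
x' = x̄ + K·y = [483/89, 98/89, 85/89]
P' = (I − K·H)·P̄ = [3816/89 1672/89 1205/89; 1672/89 5055/356 4187/178; 1205/89 4187/178 5082/89]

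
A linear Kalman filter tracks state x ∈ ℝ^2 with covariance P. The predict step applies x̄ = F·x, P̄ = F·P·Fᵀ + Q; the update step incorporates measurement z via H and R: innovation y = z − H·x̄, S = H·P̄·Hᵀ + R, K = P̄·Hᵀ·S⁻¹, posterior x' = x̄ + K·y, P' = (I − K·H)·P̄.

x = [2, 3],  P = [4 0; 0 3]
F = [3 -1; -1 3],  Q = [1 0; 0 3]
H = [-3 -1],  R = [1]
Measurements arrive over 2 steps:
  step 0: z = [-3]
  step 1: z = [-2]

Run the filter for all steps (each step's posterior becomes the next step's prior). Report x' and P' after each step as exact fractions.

step 0: x̄ = F·x = [3, 7]
step 0: P̄ = F·P·Fᵀ + Q = [40 -21; -21 34]
step 0: y = z − H·x̄ = [13]
step 0: S = H·P̄·Hᵀ + R = [269]
step 0: K = P̄·Hᵀ·S⁻¹ = [-99/269; 29/269]
step 0: x' = x̄ + K·y = [-480/269, 2260/269]
step 0: P' = (I − K·H)·P̄ = [959/269 -2778/269; -2778/269 8305/269]
step 1: x̄ = F·x = [-3700/269, 7260/269]
step 1: P̄ = F·P·Fᵀ + Q = [33873/269 -55572/269; -55572/269 93179/269]
step 1: y = z − H·x̄ = [-4378/269]
step 1: S = H·P̄·Hᵀ + R = [64873/269]
step 1: K = P̄·Hᵀ·S⁻¹ = [-46047/64873; 73537/64873]
step 1: x' = x̄ + K·y = [-142886/64873, 554026/64873]
step 1: P' = (I − K·H)·P̄ = [286680/64873 -813993/64873; -813993/64873 2368442/64873]

step 0: x' = [-480/269, 2260/269], P' = [959/269 -2778/269; -2778/269 8305/269]
step 1: x' = [-142886/64873, 554026/64873], P' = [286680/64873 -813993/64873; -813993/64873 2368442/64873]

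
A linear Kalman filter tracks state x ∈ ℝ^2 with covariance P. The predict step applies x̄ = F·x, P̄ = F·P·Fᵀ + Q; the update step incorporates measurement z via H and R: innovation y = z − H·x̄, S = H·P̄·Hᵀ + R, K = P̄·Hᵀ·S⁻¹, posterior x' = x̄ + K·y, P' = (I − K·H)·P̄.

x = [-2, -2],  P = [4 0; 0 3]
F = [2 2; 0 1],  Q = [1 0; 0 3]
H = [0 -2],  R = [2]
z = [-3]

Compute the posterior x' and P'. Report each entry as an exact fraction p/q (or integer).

x̄ = F·x = [-8, -2]
P̄ = F·P·Fᵀ + Q = [29 6; 6 6]
y = z − H·x̄ = [-7]
S = H·P̄·Hᵀ + R = [26]
K = P̄·Hᵀ·S⁻¹ = [-6/13; -6/13]
x' = x̄ + K·y = [-62/13, 16/13]
P' = (I − K·H)·P̄ = [305/13 6/13; 6/13 6/13]

x' = [-62/13, 16/13]
P' = [305/13 6/13; 6/13 6/13]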